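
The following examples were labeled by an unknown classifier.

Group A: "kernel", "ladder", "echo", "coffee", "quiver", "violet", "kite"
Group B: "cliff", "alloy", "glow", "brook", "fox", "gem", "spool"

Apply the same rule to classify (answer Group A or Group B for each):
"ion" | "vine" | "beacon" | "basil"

Every 'Group A' example satisfies: even length AND contains 'e'. None of the 'Group B' examples do.
"ion" → length 3, no 'e' → Group B.
"vine" → length 4, has 'e' → Group A.
"beacon" → length 6, has 'e' → Group A.
"basil" → length 5, no 'e' → Group B.

Group B, Group A, Group A, Group B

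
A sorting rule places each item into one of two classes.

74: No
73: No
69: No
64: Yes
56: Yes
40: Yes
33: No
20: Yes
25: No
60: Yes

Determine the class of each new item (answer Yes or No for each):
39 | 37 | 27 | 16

No, No, No, Yes

Comparing the two groups points to one rule — multiple of 4.
39: No (39 = 4·9 + 3). 37: No (37 = 4·9 + 1). 27: No (27 = 4·6 + 3). 16: Yes (16 = 4·4).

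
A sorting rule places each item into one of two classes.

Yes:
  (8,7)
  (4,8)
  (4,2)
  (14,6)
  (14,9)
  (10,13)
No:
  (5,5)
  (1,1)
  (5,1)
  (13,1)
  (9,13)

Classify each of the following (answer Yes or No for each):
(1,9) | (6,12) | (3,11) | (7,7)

All 'Yes' examples share one property — first is even — and every 'No' example lacks it.
(1,9): first 1 — does not fit, so No. (6,12): first 6 — fits, so Yes. (3,11): first 3 — does not fit, so No. (7,7): first 7 — does not fit, so No.

No, Yes, No, No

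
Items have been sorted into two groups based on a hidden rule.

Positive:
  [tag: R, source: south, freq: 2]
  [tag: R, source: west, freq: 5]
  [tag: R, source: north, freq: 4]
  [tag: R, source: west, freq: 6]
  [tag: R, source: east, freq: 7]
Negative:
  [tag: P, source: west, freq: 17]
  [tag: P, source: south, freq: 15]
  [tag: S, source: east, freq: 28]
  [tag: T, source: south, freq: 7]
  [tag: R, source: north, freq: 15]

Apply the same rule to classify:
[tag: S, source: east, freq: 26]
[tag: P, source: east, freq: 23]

Negative, Negative

A rule that fits every label: tag is R AND freq ≤ 7 — true of each 'Positive' example, false of each 'Negative' one.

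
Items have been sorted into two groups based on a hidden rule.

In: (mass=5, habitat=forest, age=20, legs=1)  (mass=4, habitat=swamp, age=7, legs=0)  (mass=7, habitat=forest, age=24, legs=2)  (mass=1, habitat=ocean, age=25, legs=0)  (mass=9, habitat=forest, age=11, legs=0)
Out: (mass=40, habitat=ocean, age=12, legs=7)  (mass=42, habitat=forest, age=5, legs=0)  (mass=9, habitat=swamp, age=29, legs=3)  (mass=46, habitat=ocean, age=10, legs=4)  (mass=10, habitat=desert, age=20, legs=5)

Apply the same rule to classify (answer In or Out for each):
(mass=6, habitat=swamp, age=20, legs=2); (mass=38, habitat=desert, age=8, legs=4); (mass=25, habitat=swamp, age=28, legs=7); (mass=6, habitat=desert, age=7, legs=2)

In, Out, Out, In

All 'In' examples share one property — legs ≤ 2 AND age ≥ 7 — and every 'Out' example lacks it.
(mass=6, habitat=swamp, age=20, legs=2): In (legs = 2, age = 20).
(mass=38, habitat=desert, age=8, legs=4): Out (legs = 4, age = 8).
(mass=25, habitat=swamp, age=28, legs=7): Out (legs = 7, age = 28).
(mass=6, habitat=desert, age=7, legs=2): In (legs = 2, age = 7).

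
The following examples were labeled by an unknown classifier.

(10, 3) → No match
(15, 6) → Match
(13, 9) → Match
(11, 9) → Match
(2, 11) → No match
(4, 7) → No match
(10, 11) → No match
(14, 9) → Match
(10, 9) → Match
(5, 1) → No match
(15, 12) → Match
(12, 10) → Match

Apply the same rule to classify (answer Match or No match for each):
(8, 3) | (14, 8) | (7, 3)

No match, Match, No match

The common property of the 'Match' items is: first > second AND sum ≥ 19. No 'No match' item has it.
(8, 3): 8 > 3, 8+3 = 11, does not satisfy this → No match. (14, 8): 14 > 8, 14+8 = 22, has this property → Match. (7, 3): 7 > 3, 7+3 = 10, does not satisfy this → No match.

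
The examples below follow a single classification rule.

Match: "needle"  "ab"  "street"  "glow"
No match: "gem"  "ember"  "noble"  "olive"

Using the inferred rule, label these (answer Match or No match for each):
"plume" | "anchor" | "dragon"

No match, Match, Match

One predicate separates the groups cleanly: even length.
"plume": No match (length 5). "anchor": Match (length 6). "dragon": Match (length 6).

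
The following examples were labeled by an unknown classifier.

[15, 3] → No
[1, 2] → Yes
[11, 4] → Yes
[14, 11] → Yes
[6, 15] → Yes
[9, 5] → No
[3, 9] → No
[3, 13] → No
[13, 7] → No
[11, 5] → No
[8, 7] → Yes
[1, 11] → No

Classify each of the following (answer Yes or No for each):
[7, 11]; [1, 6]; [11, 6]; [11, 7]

The classifier is using: sum is odd.

No, Yes, Yes, No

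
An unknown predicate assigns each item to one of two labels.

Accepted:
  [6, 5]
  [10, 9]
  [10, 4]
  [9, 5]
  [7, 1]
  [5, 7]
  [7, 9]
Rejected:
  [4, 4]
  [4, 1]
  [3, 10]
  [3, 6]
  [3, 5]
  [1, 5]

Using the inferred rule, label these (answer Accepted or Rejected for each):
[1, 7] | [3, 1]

Rejected, Rejected

The simplest hypothesis consistent with all the labels is: first ≥ 5.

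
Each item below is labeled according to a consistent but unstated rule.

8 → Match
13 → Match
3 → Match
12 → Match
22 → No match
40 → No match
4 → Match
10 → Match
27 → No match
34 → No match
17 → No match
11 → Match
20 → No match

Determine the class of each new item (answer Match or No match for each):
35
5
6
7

No match, Match, Match, Match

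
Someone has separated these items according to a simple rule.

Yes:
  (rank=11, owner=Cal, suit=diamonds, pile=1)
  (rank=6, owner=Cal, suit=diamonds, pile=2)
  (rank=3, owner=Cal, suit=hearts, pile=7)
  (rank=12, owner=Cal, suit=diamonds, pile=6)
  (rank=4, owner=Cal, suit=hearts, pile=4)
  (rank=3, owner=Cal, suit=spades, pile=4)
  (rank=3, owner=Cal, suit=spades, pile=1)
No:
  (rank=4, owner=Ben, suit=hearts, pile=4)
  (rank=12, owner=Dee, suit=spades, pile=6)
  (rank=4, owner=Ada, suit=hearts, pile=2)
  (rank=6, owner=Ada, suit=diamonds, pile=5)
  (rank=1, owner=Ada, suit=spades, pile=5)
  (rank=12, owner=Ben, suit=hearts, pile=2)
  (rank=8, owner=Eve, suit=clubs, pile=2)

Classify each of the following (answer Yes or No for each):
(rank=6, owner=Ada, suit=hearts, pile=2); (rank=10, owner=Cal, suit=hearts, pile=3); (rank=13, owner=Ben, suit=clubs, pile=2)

Rule: owner is Cal. This holds for each 'Yes' example and fails for each 'No' one.
(rank=6, owner=Ada, suit=hearts, pile=2) → owner is Ada → No. (rank=10, owner=Cal, suit=hearts, pile=3) → owner is Cal → Yes. (rank=13, owner=Ben, suit=clubs, pile=2) → owner is Ben → No.

No, Yes, No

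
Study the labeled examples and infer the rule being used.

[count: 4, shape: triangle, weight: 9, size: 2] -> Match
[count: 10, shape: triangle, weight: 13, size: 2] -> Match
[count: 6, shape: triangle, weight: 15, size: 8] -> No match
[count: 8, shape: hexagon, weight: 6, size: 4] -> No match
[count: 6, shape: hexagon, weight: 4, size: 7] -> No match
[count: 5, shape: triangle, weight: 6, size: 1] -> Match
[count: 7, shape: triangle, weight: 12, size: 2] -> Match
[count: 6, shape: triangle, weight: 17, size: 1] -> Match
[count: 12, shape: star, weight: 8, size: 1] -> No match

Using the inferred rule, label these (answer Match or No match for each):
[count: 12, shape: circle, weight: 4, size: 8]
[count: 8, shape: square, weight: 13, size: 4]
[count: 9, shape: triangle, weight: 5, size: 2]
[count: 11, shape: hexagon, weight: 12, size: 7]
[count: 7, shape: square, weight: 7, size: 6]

One predicate separates the groups cleanly: shape is triangle AND size ≤ 2.
[count: 12, shape: circle, weight: 4, size: 8] → shape is circle, size = 8 → No match.
[count: 8, shape: square, weight: 13, size: 4] → shape is square, size = 4 → No match.
[count: 9, shape: triangle, weight: 5, size: 2] → shape is triangle, size = 2 → Match.
[count: 11, shape: hexagon, weight: 12, size: 7] → shape is hexagon, size = 7 → No match.
[count: 7, shape: square, weight: 7, size: 6] → shape is square, size = 6 → No match.

No match, No match, Match, No match, No match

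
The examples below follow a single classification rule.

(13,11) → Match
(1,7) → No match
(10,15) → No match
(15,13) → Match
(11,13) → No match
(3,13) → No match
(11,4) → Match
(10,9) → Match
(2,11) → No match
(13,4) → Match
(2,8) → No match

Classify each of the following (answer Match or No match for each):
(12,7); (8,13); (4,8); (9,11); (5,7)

Match, No match, No match, No match, No match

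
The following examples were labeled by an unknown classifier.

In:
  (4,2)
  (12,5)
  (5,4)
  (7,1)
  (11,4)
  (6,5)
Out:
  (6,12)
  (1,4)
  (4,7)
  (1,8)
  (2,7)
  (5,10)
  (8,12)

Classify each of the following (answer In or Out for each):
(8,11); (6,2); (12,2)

The pattern is that an item is 'In' exactly when: first > second.
(8,11): 8 < 11 — fails this test, so Out.
(6,2): 6 > 2 — meets the rule, so In.
(12,2): 12 > 2 — meets the rule, so In.

Out, In, In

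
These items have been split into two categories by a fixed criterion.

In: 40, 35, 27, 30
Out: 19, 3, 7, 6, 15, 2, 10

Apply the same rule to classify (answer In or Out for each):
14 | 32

Out, In

One predicate separates the groups cleanly: at least 27.
14 — 14 < 27, hence Out. 32 — 32 ≥ 27, hence In.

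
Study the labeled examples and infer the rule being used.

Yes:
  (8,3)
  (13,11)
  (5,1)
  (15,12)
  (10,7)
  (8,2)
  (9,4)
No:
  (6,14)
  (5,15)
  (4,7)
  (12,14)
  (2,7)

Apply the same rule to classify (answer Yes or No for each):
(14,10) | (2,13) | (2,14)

Yes, No, No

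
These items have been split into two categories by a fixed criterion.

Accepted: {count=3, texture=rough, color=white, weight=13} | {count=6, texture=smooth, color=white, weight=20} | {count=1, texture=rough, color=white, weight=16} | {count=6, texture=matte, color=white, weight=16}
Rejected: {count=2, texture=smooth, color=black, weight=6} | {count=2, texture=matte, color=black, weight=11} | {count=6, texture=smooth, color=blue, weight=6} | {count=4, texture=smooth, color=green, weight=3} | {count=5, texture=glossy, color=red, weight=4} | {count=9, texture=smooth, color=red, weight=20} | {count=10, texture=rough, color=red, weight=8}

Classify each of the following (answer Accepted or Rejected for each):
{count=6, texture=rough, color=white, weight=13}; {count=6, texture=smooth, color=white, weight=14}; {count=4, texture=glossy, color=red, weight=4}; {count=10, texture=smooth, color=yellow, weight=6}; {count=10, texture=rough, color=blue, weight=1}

The rule appears to be: color is white.
{count=6, texture=rough, color=white, weight=13} — color is white, hence Accepted.
{count=6, texture=smooth, color=white, weight=14} — color is white, hence Accepted.
{count=4, texture=glossy, color=red, weight=4} — color is red, hence Rejected.
{count=10, texture=smooth, color=yellow, weight=6} — color is yellow, hence Rejected.
{count=10, texture=rough, color=blue, weight=1} — color is blue, hence Rejected.

Accepted, Accepted, Rejected, Rejected, Rejected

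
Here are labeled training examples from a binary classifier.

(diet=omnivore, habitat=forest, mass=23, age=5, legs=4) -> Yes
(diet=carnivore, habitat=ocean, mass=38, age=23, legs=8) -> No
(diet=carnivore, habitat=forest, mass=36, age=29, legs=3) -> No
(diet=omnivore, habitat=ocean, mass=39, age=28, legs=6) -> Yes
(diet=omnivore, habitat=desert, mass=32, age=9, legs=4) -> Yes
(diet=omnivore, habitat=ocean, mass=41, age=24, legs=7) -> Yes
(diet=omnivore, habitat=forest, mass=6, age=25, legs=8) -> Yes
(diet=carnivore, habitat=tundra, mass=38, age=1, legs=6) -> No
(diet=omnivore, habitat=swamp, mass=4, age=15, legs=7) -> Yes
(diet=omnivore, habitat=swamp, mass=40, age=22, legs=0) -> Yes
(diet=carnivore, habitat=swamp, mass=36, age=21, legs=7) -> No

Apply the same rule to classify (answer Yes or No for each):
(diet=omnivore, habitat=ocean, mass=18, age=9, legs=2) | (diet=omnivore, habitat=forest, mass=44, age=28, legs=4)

Yes, Yes

Rule: diet is omnivore. This holds for each 'Yes' example and fails for each 'No' one.
(diet=omnivore, habitat=ocean, mass=18, age=9, legs=2): diet is omnivore — fits, so Yes.
(diet=omnivore, habitat=forest, mass=44, age=28, legs=4): diet is omnivore — fits, so Yes.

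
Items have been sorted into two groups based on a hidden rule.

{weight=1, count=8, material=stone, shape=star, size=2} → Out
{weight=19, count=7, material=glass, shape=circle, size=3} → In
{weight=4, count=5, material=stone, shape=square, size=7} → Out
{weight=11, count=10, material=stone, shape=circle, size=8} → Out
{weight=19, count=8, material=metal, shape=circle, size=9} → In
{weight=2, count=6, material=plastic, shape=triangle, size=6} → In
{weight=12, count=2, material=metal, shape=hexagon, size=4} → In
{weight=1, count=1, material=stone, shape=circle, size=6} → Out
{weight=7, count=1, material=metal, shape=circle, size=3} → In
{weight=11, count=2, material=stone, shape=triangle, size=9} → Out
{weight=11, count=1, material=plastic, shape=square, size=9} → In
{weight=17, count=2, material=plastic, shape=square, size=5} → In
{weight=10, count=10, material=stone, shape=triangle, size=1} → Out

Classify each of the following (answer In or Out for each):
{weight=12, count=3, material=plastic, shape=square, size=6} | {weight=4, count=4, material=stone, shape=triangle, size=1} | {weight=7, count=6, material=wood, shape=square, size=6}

Comparing the two groups points to one rule — material is not stone.
{weight=12, count=3, material=plastic, shape=square, size=6}: material is plastic — fits, so In. {weight=4, count=4, material=stone, shape=triangle, size=1}: material is stone — lacks this property, so Out. {weight=7, count=6, material=wood, shape=square, size=6}: material is wood — fits, so In.

In, Out, In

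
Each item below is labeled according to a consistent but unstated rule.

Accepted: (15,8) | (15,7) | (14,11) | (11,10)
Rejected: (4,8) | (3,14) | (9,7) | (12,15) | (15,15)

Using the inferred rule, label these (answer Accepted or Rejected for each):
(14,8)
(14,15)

Accepted, Rejected

A rule that fits every label: first > second AND sum ≥ 17 — true of each 'Accepted' example, false of each 'Rejected' one.
(14,8): 14 > 8, 14+8 = 22, satisfies this → Accepted. (14,15): 14 < 15, 14+15 = 29, does not fit → Rejected.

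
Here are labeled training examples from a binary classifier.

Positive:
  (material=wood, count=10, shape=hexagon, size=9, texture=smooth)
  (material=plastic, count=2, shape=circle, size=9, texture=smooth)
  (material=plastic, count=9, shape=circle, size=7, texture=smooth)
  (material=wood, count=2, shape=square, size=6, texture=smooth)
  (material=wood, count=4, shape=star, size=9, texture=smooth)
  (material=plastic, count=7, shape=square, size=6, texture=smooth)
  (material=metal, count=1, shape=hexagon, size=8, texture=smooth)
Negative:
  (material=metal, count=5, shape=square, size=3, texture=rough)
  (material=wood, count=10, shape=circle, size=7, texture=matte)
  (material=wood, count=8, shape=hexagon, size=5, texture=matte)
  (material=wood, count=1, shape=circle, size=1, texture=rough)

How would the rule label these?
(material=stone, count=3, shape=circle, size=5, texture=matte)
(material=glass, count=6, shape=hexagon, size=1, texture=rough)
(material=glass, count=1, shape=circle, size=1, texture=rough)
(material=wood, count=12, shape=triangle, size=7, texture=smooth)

The simplest hypothesis consistent with all the labels is: texture is smooth.
(material=stone, count=3, shape=circle, size=5, texture=matte): Negative (texture is matte).
(material=glass, count=6, shape=hexagon, size=1, texture=rough): Negative (texture is rough).
(material=glass, count=1, shape=circle, size=1, texture=rough): Negative (texture is rough).
(material=wood, count=12, shape=triangle, size=7, texture=smooth): Positive (texture is smooth).

Negative, Negative, Negative, Positive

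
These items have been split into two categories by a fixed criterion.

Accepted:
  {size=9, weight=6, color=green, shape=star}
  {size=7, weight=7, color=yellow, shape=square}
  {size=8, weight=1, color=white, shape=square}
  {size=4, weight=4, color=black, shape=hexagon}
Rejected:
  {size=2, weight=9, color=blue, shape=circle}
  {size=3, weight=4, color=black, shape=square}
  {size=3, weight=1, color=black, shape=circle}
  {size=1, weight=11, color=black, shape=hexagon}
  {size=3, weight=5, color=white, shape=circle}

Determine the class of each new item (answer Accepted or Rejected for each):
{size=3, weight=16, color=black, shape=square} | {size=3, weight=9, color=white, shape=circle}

Rejected, Rejected

The classifier is using: size ≥ 4.
{size=3, weight=16, color=black, shape=square} → size = 3 → Rejected.
{size=3, weight=9, color=white, shape=circle} → size = 3 → Rejected.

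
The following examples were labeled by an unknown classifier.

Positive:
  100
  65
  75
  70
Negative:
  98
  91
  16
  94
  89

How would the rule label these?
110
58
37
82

Positive, Negative, Negative, Negative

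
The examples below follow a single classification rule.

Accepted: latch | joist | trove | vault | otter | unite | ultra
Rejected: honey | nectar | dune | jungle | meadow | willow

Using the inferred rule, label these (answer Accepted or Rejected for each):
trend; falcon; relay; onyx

'Accepted' ⟺ odd length AND contains 't'.
Accepted: trend, since length 5, has 't'.
Rejected: falcon, since length 6, no 't'.
Rejected: relay, since length 5, no 't'.
Rejected: onyx, since length 4, no 't'.

Accepted, Rejected, Rejected, Rejected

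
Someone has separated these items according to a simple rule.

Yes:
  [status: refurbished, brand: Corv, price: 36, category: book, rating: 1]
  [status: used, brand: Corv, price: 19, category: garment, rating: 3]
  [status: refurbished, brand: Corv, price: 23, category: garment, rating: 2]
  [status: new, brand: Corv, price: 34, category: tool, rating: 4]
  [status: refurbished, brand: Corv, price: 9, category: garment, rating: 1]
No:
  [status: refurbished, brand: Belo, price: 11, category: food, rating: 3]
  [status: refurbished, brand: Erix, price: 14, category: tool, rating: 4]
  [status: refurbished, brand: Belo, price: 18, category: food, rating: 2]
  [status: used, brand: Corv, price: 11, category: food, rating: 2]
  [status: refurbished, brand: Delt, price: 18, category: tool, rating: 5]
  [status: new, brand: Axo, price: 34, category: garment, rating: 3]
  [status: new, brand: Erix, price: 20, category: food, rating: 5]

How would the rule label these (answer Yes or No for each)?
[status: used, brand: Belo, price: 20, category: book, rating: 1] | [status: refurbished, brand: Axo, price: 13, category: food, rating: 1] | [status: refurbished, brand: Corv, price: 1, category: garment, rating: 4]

The distinguishing property — brand is Corv AND price ≠ 11 — holds for all the 'Yes' cases and none of the 'No' cases.
[status: used, brand: Belo, price: 20, category: book, rating: 1]: brand is Belo, price = 20 — doesn't qualify, so No. [status: refurbished, brand: Axo, price: 13, category: food, rating: 1]: brand is Axo, price = 13 — doesn't qualify, so No. [status: refurbished, brand: Corv, price: 1, category: garment, rating: 4]: brand is Corv, price = 1 — matches, so Yes.

No, No, Yes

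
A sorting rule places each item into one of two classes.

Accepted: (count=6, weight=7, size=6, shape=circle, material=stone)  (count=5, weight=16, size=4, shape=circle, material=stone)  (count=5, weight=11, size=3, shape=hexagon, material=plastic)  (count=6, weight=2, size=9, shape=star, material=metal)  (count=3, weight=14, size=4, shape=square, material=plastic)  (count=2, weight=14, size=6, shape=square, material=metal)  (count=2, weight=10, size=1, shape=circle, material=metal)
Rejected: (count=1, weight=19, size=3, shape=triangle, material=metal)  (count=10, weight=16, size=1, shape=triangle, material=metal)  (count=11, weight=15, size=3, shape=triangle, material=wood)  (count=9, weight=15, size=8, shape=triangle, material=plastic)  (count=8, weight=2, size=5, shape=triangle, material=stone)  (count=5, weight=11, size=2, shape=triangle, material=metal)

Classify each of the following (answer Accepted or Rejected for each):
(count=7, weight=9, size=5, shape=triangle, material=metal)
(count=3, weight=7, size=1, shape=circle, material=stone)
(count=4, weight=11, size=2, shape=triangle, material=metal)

Rejected, Accepted, Rejected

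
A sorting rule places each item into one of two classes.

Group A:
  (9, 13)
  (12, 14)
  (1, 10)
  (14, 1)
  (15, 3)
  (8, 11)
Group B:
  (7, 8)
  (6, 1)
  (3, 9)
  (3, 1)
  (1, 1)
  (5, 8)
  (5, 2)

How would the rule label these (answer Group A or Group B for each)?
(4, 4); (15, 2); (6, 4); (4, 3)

The pattern is that an item is 'Group A' exactly when: max ≥ 10.
(4, 4): Group B (max 4).
(15, 2): Group A (max 15).
(6, 4): Group B (max 6).
(4, 3): Group B (max 4).

Group B, Group A, Group B, Group B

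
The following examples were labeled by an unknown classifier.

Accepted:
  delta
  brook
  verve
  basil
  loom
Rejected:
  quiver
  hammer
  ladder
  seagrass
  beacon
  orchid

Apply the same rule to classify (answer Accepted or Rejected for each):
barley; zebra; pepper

Rejected, Accepted, Rejected

The common property of the 'Accepted' items is: length ≤ 5. No 'Rejected' item has it.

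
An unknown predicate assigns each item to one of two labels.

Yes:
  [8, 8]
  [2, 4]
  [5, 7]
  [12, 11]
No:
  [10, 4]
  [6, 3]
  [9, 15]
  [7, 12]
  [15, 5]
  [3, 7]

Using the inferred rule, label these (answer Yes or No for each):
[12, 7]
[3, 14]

Rule: |first − second| ≤ 2. This holds for each 'Yes' example and fails for each 'No' one.

No, No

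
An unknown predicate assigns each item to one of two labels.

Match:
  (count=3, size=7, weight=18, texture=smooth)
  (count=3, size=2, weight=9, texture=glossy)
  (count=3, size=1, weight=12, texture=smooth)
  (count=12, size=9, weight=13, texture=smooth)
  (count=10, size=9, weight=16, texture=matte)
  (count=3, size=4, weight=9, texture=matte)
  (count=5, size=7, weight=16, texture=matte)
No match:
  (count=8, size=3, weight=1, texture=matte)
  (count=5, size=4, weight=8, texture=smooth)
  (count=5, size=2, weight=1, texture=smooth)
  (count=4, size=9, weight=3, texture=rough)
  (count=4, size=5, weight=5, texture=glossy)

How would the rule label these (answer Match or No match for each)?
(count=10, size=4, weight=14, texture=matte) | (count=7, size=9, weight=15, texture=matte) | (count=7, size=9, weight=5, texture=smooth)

Match, Match, No match

The common property of the 'Match' items is: weight ≥ 9. No 'No match' item has it.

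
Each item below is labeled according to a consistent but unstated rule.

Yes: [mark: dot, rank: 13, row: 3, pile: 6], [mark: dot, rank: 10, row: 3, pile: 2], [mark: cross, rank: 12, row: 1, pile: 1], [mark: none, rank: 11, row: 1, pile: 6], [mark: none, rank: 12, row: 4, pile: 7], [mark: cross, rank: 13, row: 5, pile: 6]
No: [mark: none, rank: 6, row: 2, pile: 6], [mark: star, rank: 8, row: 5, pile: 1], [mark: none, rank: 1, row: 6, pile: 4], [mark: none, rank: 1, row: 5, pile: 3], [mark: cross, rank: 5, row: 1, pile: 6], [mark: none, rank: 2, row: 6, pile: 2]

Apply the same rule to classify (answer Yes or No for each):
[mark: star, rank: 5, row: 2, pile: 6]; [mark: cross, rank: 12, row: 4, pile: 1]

The distinguishing property — rank ≥ 10 — holds for all the 'Yes' cases and none of the 'No' cases.
[mark: star, rank: 5, row: 2, pile: 6] — rank = 5, hence No. [mark: cross, rank: 12, row: 4, pile: 1] — rank = 12, hence Yes.

No, Yes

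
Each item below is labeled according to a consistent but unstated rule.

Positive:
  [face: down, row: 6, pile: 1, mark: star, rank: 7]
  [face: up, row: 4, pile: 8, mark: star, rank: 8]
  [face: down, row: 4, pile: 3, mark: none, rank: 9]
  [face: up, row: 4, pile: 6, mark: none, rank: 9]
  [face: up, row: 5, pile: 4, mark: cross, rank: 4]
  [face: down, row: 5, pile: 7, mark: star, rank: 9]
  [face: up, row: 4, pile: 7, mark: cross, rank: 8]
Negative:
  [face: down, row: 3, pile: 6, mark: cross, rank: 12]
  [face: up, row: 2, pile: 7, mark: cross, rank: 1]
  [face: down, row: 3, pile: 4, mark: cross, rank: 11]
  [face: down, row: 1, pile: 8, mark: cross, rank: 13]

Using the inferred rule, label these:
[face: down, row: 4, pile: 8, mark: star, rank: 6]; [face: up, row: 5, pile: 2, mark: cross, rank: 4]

All 'Positive' examples share one property — row ≥ 4 — and every 'Negative' example lacks it.
[face: down, row: 4, pile: 8, mark: star, rank: 6]: row = 4 — passes, so Positive.
[face: up, row: 5, pile: 2, mark: cross, rank: 4]: row = 5 — passes, so Positive.

Positive, Positive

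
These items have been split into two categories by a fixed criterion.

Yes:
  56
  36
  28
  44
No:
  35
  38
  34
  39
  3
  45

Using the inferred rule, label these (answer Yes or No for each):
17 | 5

No, No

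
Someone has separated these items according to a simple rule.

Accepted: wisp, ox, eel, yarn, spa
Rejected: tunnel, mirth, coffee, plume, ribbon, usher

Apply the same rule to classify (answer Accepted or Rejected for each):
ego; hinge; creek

The pattern is that an item is 'Accepted' exactly when: length ≤ 4.
ego: length 3 — checks out, so Accepted. hinge: length 5 — does not pass, so Rejected. creek: length 5 — does not pass, so Rejected.

Accepted, Rejected, Rejected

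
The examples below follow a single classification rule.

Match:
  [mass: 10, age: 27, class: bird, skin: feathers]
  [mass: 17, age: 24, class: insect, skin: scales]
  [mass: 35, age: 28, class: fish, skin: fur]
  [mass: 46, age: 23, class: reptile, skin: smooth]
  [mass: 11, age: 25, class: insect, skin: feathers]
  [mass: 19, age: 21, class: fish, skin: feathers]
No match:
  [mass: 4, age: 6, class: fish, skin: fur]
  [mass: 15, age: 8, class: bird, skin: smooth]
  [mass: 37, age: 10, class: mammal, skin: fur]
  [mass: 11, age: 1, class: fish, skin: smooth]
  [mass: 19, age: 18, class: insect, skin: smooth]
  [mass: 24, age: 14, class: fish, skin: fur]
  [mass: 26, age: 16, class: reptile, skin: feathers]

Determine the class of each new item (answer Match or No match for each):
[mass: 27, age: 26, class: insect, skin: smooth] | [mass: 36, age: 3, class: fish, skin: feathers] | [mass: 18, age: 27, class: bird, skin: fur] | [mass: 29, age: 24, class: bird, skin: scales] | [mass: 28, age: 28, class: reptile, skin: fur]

Match, No match, Match, Match, Match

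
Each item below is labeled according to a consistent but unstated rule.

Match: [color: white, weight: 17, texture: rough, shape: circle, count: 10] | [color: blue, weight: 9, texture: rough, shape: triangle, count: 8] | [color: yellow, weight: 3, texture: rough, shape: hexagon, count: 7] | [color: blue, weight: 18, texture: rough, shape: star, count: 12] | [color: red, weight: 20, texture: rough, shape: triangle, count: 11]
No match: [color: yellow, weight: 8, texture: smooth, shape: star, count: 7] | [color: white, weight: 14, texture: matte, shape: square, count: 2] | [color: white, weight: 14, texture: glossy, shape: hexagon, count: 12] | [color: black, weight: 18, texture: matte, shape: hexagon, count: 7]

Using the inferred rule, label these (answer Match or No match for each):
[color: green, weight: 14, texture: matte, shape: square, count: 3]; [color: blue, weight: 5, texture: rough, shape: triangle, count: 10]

No match, Match

Looking at the examples, the only property every 'Match' case has and every 'No match' case lacks is: texture is rough.
[color: green, weight: 14, texture: matte, shape: square, count: 3]: texture is matte — doesn't match, so No match.
[color: blue, weight: 5, texture: rough, shape: triangle, count: 10]: texture is rough — has this property, so Match.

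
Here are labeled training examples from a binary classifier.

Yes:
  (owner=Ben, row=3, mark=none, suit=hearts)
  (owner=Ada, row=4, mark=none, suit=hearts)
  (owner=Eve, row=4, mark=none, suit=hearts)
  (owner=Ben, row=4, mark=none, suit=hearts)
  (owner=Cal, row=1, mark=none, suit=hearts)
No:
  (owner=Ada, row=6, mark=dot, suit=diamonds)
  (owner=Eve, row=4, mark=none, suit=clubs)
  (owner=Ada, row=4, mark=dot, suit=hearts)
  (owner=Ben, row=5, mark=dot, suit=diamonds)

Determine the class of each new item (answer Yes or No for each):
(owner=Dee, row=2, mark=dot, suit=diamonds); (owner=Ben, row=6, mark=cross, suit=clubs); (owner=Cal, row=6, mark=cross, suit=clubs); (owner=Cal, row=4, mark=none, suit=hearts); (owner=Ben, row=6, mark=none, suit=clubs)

A rule that fits every label: suit is hearts AND mark is none — true of each 'Yes' example, false of each 'No' one.
(owner=Dee, row=2, mark=dot, suit=diamonds): suit is diamonds, mark is dot, doesn't qualify → No.
(owner=Ben, row=6, mark=cross, suit=clubs): suit is clubs, mark is cross, doesn't qualify → No.
(owner=Cal, row=6, mark=cross, suit=clubs): suit is clubs, mark is cross, doesn't qualify → No.
(owner=Cal, row=4, mark=none, suit=hearts): suit is hearts, mark is none, fits → Yes.
(owner=Ben, row=6, mark=none, suit=clubs): suit is clubs, mark is none, doesn't qualify → No.

No, No, No, Yes, No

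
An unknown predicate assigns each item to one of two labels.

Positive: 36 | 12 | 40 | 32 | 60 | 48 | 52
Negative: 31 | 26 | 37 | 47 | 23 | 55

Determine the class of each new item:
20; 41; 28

The simplest hypothesis consistent with all the labels is: multiple of 4.

Positive, Negative, Positive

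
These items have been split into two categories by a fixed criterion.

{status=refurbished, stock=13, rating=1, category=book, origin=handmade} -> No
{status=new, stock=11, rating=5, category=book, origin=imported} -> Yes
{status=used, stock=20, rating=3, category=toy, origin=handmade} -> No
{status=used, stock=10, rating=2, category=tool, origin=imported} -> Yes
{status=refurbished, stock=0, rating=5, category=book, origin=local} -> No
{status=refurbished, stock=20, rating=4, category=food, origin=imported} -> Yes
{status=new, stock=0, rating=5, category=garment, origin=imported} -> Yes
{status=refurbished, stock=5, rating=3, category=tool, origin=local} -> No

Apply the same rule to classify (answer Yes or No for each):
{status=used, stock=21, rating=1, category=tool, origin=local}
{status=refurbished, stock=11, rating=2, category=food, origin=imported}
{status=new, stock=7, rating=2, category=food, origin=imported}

No, Yes, Yes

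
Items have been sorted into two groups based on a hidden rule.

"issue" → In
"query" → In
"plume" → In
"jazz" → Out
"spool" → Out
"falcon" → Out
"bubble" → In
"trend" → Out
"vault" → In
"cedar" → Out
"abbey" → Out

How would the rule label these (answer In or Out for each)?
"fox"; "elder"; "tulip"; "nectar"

Out, Out, In, Out

The distinguishing property — contains 'u' — holds for all the 'In' cases and none of the 'Out' cases.
"fox" — no 'u', hence Out.
"elder" — no 'u', hence Out.
"tulip" — has 'u', hence In.
"nectar" — no 'u', hence Out.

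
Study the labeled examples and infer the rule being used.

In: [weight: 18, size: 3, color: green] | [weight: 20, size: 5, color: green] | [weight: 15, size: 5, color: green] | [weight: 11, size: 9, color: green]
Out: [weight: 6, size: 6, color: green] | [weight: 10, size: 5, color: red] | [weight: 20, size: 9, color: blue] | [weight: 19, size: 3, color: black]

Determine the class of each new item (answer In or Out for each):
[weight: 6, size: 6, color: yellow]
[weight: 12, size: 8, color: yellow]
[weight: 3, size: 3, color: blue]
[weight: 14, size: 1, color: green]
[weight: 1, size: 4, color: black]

Out, Out, Out, In, Out

Every 'In' example satisfies: color is green AND weight ≥ 10. None of the 'Out' examples do.
[weight: 6, size: 6, color: yellow] → color is yellow, weight = 6 → Out.
[weight: 12, size: 8, color: yellow] → color is yellow, weight = 12 → Out.
[weight: 3, size: 3, color: blue] → color is blue, weight = 3 → Out.
[weight: 14, size: 1, color: green] → color is green, weight = 14 → In.
[weight: 1, size: 4, color: black] → color is black, weight = 1 → Out.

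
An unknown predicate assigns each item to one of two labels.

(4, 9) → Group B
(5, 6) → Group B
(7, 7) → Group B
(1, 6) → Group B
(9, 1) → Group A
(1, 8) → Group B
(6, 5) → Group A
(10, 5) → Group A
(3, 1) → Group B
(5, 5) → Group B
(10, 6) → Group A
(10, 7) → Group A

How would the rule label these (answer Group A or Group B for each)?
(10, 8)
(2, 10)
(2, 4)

Group A, Group B, Group B

The simplest hypothesis consistent with all the labels is: first > second AND sum ≥ 7.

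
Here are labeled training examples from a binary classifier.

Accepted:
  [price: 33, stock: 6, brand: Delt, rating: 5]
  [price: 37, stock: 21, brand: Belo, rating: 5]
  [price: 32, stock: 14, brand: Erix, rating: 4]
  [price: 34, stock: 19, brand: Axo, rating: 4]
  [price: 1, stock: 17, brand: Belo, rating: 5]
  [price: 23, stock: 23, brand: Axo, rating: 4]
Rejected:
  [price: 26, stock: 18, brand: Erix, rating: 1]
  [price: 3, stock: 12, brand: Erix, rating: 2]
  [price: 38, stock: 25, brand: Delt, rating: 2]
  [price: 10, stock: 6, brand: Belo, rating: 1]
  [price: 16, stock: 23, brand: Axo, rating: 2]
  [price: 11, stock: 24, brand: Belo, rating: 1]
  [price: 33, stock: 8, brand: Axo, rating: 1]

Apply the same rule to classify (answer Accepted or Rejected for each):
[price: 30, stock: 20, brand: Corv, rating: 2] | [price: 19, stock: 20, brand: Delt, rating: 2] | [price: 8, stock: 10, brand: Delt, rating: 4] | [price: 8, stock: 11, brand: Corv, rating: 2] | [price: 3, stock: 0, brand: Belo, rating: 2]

Rejected, Rejected, Accepted, Rejected, Rejected

One predicate separates the groups cleanly: rating ≥ 4.
Rejected: [price: 30, stock: 20, brand: Corv, rating: 2], since rating = 2. Rejected: [price: 19, stock: 20, brand: Delt, rating: 2], since rating = 2. Accepted: [price: 8, stock: 10, brand: Delt, rating: 4], since rating = 4. Rejected: [price: 8, stock: 11, brand: Corv, rating: 2], since rating = 2. Rejected: [price: 3, stock: 0, brand: Belo, rating: 2], since rating = 2.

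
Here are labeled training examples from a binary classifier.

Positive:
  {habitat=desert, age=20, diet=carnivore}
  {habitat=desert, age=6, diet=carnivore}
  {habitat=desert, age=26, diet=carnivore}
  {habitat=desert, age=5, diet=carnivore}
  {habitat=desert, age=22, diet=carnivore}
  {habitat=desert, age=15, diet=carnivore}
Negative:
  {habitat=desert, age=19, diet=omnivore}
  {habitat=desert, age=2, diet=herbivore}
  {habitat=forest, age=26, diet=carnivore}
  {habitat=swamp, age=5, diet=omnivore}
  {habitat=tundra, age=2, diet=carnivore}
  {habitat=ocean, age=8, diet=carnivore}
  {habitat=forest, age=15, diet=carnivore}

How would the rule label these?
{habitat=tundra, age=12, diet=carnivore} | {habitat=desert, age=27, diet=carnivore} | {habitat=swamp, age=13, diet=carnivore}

Negative, Positive, Negative

The classifier is using: diet is carnivore AND habitat is desert.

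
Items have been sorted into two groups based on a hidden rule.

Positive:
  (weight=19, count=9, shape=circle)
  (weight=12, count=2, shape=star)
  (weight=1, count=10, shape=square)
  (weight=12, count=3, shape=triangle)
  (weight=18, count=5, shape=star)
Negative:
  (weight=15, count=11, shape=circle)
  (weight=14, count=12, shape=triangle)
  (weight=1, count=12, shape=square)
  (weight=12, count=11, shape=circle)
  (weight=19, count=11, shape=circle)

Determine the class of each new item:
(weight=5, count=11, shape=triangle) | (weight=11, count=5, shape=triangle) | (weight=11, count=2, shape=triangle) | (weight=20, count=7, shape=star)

Negative, Positive, Positive, Positive

All 'Positive' examples share one property — count ≤ 10 — and every 'Negative' example lacks it.
(weight=5, count=11, shape=triangle) — count = 11, hence Negative. (weight=11, count=5, shape=triangle) — count = 5, hence Positive. (weight=11, count=2, shape=triangle) — count = 2, hence Positive. (weight=20, count=7, shape=star) — count = 7, hence Positive.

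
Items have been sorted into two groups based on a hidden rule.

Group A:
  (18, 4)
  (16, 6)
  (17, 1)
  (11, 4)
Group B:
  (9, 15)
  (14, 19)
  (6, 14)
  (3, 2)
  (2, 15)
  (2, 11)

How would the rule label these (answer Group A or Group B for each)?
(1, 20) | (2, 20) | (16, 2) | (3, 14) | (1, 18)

Group B, Group B, Group A, Group B, Group B

The pattern is that an item is 'Group A' exactly when: first > second AND sum ≥ 13.
(1, 20): 1 < 20, 1+20 = 21, doesn't qualify → Group B.
(2, 20): 2 < 20, 2+20 = 22, doesn't qualify → Group B.
(16, 2): 16 > 2, 16+2 = 18, checks out → Group A.
(3, 14): 3 < 14, 3+14 = 17, doesn't qualify → Group B.
(1, 18): 1 < 18, 1+18 = 19, doesn't qualify → Group B.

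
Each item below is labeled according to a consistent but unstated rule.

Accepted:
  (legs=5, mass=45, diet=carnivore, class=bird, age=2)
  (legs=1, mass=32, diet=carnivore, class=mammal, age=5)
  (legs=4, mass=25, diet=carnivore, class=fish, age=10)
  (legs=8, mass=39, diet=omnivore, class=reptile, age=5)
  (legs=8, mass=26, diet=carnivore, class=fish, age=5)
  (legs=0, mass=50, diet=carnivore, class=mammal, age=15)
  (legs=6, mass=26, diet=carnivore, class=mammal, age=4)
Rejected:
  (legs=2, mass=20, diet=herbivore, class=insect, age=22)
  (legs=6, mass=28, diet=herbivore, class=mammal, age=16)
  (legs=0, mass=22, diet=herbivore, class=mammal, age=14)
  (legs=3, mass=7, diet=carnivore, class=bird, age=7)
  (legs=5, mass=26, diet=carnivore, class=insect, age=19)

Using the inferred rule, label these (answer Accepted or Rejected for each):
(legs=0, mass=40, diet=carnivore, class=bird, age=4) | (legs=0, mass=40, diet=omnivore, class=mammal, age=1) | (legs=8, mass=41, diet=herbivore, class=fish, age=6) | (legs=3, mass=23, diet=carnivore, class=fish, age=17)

Accepted, Accepted, Accepted, Rejected

One predicate separates the groups cleanly: mass ≥ 25 AND age ≤ 15.
(legs=0, mass=40, diet=carnivore, class=bird, age=4) → mass = 40, age = 4 → Accepted. (legs=0, mass=40, diet=omnivore, class=mammal, age=1) → mass = 40, age = 1 → Accepted. (legs=8, mass=41, diet=herbivore, class=fish, age=6) → mass = 41, age = 6 → Accepted. (legs=3, mass=23, diet=carnivore, class=fish, age=17) → mass = 23, age = 17 → Rejected.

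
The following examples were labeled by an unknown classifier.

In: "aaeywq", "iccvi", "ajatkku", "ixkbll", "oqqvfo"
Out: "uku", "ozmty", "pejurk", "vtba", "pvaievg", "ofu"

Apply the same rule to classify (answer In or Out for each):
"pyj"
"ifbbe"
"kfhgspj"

The pattern is that an item is 'In' exactly when: has a double letter.
Out: "pyj", since no doubled letter.
In: "ifbbe", since 'bb' doubled.
Out: "kfhgspj", since no doubled letter.

Out, In, Out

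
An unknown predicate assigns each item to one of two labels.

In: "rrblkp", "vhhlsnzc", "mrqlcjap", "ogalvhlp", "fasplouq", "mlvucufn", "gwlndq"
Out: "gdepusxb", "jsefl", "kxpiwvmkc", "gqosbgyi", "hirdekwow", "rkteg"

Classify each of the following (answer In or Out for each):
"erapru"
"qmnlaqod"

The rule appears to be: even length AND contains 'l'.
"erapru" — length 6, no 'l', hence Out.
"qmnlaqod" — length 8, has 'l', hence In.

Out, In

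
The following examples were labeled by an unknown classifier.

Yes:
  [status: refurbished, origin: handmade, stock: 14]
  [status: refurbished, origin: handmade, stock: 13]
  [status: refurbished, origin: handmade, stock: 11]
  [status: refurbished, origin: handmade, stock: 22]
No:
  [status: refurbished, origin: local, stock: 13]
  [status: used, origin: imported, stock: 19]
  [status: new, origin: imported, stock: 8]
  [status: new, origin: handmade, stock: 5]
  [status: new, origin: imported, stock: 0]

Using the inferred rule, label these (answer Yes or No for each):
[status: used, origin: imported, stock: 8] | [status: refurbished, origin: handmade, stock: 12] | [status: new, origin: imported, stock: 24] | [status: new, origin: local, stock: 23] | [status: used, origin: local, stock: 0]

No, Yes, No, No, No

One predicate separates the groups cleanly: origin is handmade AND status is refurbished.
[status: used, origin: imported, stock: 8] — origin is imported, status is used, hence No.
[status: refurbished, origin: handmade, stock: 12] — origin is handmade, status is refurbished, hence Yes.
[status: new, origin: imported, stock: 24] — origin is imported, status is new, hence No.
[status: new, origin: local, stock: 23] — origin is local, status is new, hence No.
[status: used, origin: local, stock: 0] — origin is local, status is used, hence No.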